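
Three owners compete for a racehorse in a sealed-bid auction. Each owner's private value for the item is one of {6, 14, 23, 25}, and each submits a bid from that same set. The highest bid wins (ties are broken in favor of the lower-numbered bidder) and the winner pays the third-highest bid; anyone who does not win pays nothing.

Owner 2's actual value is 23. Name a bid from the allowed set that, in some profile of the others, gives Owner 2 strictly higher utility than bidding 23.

25

Suppose Owner 1 bids 6 and Owner 3 bids 25.
Bid 23: loses, pays 0, utility 0.
Bid 25: wins, pays 6, utility 23 - 6 = 17.
So bidding 25 beats truth here (17 > 0).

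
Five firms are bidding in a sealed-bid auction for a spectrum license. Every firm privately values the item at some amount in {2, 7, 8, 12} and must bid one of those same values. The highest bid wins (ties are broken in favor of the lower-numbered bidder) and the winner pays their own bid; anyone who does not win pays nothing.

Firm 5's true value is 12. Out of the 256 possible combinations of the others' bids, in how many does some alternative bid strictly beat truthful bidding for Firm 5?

Others bid (2, 2, 2, 2): truth gives 0; bid 7 gives 5 > 0. Violating.
Others bid (2, 2, 2, 7): truth gives 0; bid 8 gives 4 > 0. Violating.
Others bid (2, 2, 7, 2): truth gives 0; bid 8 gives 4 > 0. Violating.
Others bid (2, 2, 7, 7): truth gives 0; bid 8 gives 4 > 0. Violating.
Others bid (2, 2, 2, 8): truth gives 0; no alternative beats it.
Others bid (2, 2, 2, 12): truth gives 0; no alternative beats it.
(Checking all 256 profiles: 16 have a profitable deviation, 240 do not.)

16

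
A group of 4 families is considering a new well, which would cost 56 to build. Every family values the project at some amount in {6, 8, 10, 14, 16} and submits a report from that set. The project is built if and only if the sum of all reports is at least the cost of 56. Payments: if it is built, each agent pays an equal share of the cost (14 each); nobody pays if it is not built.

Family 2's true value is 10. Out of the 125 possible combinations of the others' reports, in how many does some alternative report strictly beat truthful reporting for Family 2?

4

Others report (14, 16, 16): truth gives -4; report 6 gives 0 > -4. Violating.
Others report (16, 14, 16): truth gives -4; report 6 gives 0 > -4. Violating.
Others report (16, 16, 14): truth gives -4; report 6 gives 0 > -4. Violating.
Others report (16, 16, 16): truth gives -4; report 6 gives 0 > -4. Violating.
Others report (6, 6, 6): truth gives 0; no alternative beats it.
Others report (6, 6, 8): truth gives 0; no alternative beats it.
(Checking all 125 profiles: 4 have a profitable deviation, 121 do not.)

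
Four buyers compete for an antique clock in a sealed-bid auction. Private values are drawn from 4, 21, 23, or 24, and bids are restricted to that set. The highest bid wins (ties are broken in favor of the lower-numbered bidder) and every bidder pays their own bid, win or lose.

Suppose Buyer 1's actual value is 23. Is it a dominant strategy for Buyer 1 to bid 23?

No

Consider the case where Buyer 2 bids 4, Buyer 3 bids 4 and Buyer 4 bids 4.
Truthful bid 23: wins, pays 23, utility 23 - 23 = 0.
Bid 4 instead: wins, pays 4, utility 23 - 4 = 19.
Since 19 > 0, bidding 4 is strictly better here, so truthful bidding is not dominant.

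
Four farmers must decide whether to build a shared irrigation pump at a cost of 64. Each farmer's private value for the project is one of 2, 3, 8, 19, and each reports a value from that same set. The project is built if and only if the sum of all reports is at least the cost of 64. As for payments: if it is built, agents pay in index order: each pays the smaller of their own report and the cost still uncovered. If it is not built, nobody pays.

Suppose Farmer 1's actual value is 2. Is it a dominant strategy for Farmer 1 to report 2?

Check each profile of the others' reports and compare truth against every alternative report.
Others report (2, 2, 2): truth gives 0, best alternative gives 0.
Others report (2, 2, 3): truth gives 0, best alternative gives 0.
Others report (2, 2, 8): truth gives 0, best alternative gives 0.
Others report (2, 2, 19): truth gives 0, best alternative gives 0.
Others report (2, 3, 2): truth gives 0, best alternative gives 0.
Others report (2, 3, 3): truth gives 0, best alternative gives 0.
(Remaining 58 profiles checked similarly; truth is weakly best in each.)
In every case the truthful report is at least as good as any alternative, so it is a dominant strategy.

Yes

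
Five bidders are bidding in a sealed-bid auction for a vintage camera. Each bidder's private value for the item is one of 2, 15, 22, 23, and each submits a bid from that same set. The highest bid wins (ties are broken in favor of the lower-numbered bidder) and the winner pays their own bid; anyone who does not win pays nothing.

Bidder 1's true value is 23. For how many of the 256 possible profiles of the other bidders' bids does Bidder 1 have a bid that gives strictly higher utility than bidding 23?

Others bid (2, 2, 2, 2): truth gives 0; bid 2 gives 21 > 0. Violating.
Others bid (2, 2, 2, 15): truth gives 0; bid 15 gives 8 > 0. Violating.
Others bid (2, 2, 2, 22): truth gives 0; bid 22 gives 1 > 0. Violating.
Others bid (2, 2, 15, 2): truth gives 0; bid 15 gives 8 > 0. Violating.
Others bid (2, 2, 2, 23): truth gives 0; no alternative beats it.
Others bid (2, 2, 15, 23): truth gives 0; no alternative beats it.
(Checking all 256 profiles: 81 have a profitable deviation, 175 do not.)

81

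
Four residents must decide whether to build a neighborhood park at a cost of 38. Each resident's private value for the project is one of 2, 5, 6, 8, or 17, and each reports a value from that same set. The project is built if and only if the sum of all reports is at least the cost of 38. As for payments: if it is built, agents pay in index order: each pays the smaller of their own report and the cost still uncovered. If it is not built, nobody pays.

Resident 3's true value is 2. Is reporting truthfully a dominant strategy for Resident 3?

Check each profile of the others' reports and compare truth against every alternative report.
Others report (2, 17, 17): truth gives 0, best alternative gives -3.
Others report (5, 17, 17): truth gives 0, best alternative gives -3.
Others report (6, 17, 17): truth gives 0, best alternative gives -3.
Others report (8, 8, 17): truth gives 0, best alternative gives -3.
Others report (8, 17, 8): truth gives 0, best alternative gives -3.
Others report (8, 17, 17): truth gives 0, best alternative gives -3.
(Remaining 119 profiles checked similarly; truth is weakly best in each.)
In every case the truthful report is at least as good as any alternative, so it is a dominant strategy.

Yes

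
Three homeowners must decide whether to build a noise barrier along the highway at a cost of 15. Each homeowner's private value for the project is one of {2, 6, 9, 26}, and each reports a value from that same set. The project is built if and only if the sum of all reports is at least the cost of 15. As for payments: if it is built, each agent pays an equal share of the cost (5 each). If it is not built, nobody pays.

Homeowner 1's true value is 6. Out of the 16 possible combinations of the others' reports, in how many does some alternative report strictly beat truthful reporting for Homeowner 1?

Others report (2, 2): truth gives 0; report 26 gives 1 > 0. Violating.
Others report (2, 6): truth gives 0; report 9 gives 1 > 0. Violating.
Others report (6, 2): truth gives 0; report 9 gives 1 > 0. Violating.
Others report (2, 9): truth gives 1; no alternative beats it.
Others report (2, 26): truth gives 1; no alternative beats it.
(Checking all 16 profiles: 3 have a profitable deviation, 13 do not.)

3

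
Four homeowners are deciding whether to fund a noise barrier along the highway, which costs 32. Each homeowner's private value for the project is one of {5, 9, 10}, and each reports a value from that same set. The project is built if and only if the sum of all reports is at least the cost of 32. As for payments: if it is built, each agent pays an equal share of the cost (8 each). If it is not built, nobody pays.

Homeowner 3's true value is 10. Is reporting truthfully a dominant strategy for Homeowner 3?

Yes

Check each profile of the others' reports and compare truth against every alternative report.
Others report (5, 9, 9): truth gives 2, best alternative gives 2.
Others report (5, 9, 10): truth gives 2, best alternative gives 2.
Others report (5, 10, 9): truth gives 2, best alternative gives 2.
Others report (5, 10, 10): truth gives 2, best alternative gives 2.
Others report (9, 5, 9): truth gives 2, best alternative gives 2.
Others report (9, 5, 10): truth gives 2, best alternative gives 2.
(Remaining 21 profiles checked similarly; truth is weakly best in each.)
In every case the truthful report is at least as good as any alternative, so it is a dominant strategy.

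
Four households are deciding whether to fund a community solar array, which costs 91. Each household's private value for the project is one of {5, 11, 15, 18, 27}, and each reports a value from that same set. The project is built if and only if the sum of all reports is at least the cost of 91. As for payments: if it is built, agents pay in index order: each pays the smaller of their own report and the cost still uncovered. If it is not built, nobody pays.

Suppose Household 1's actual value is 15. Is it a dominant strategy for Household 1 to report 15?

Consider the case where Household 2 reports 27, Household 3 reports 27 and Household 4 reports 27.
Truthful report 15: project built, pays 15, utility 15 - 15 = 0.
Report 11 instead: project built, pays 11, utility 15 - 11 = 4.
Since 4 > 0, reporting 11 is strictly better here, so truthful reporting is not dominant.

No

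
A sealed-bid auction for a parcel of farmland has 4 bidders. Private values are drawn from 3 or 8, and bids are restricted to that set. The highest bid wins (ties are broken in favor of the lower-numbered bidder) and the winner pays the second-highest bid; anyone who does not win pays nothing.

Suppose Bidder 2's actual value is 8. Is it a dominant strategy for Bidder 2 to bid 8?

Check each profile of the others' bids and compare truth against every alternative bid.
Others bid (3, 3, 3): truth gives 5, best alternative gives 0.
Others bid (3, 3, 8): truth gives 0, best alternative gives 0.
Others bid (3, 8, 3): truth gives 0, best alternative gives 0.
Others bid (3, 8, 8): truth gives 0, best alternative gives 0.
Others bid (8, 3, 3): truth gives 0, best alternative gives 0.
Others bid (8, 3, 8): truth gives 0, best alternative gives 0.
(Remaining 2 profiles checked similarly; truth is weakly best in each.)
In every case the truthful bid is at least as good as any alternative, so it is a dominant strategy.

Yes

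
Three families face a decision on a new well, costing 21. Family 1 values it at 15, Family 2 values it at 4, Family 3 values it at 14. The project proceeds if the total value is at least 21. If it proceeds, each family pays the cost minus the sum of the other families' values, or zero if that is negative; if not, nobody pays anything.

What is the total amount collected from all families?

Total value 33 ≥ cost 21, so it is built.
Family 1: others sum to 18; max(0, 21 - 18) = 3.
Family 2: others sum to 29; max(0, 21 - 29) = 0.
Family 3: others sum to 19; max(0, 21 - 19) = 2.
Total collected = 3 + 0 + 2 = 5.

5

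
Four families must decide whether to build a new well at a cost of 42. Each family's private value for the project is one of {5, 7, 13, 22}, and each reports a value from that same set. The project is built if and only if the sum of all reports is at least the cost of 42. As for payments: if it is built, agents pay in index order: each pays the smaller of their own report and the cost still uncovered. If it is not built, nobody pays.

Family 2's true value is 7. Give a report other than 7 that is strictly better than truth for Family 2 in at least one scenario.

5

Suppose Family 1 reports 5, Family 3 reports 13 and Family 4 reports 22.
Report 7: project built, pays 7, utility 7 - 7 = 0.
Report 5: project built, pays 5, utility 7 - 5 = 2.
So reporting 5 beats truth here (2 > 0).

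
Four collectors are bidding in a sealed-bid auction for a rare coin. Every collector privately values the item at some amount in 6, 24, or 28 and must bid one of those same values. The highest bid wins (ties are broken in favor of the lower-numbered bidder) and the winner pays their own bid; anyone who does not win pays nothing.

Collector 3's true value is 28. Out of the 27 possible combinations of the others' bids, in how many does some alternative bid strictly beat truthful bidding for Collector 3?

Others bid (6, 6, 6): truth gives 0; bid 24 gives 4 > 0. Violating.
Others bid (6, 6, 24): truth gives 0; bid 24 gives 4 > 0. Violating.
Others bid (6, 6, 28): truth gives 0; no alternative beats it.
Others bid (6, 24, 6): truth gives 0; no alternative beats it.
(Checking all 27 profiles: 2 have a profitable deviation, 25 do not.)

2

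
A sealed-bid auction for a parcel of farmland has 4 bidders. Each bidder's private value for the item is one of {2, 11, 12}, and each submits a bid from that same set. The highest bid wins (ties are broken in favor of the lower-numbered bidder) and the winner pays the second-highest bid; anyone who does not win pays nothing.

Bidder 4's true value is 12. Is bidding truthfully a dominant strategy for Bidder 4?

Check each profile of the others' bids and compare truth against every alternative bid.
Others bid (2, 2, 11): truth gives 1, best alternative gives 0.
Others bid (2, 11, 2): truth gives 1, best alternative gives 0.
Others bid (2, 11, 11): truth gives 1, best alternative gives 0.
Others bid (11, 2, 2): truth gives 1, best alternative gives 0.
Others bid (11, 2, 11): truth gives 1, best alternative gives 0.
Others bid (11, 11, 2): truth gives 1, best alternative gives 0.
(Remaining 21 profiles checked similarly; truth is weakly best in each.)
In every case the truthful bid is at least as good as any alternative, so it is a dominant strategy.

Yes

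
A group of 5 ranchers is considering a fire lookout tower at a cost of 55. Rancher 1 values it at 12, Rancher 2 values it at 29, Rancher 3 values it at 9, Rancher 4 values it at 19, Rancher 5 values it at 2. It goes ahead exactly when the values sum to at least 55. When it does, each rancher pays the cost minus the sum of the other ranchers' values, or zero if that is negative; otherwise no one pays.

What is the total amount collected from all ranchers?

16

Total value 71 ≥ cost 55, so it is built.
Rancher 1: others sum to 59; max(0, 55 - 59) = 0.
Rancher 2: others sum to 42; max(0, 55 - 42) = 13.
Rancher 3: others sum to 62; max(0, 55 - 62) = 0.
Rancher 4: others sum to 52; max(0, 55 - 52) = 3.
Rancher 5: others sum to 69; max(0, 55 - 69) = 0.
Total collected = 0 + 13 + 0 + 3 + 0 = 16.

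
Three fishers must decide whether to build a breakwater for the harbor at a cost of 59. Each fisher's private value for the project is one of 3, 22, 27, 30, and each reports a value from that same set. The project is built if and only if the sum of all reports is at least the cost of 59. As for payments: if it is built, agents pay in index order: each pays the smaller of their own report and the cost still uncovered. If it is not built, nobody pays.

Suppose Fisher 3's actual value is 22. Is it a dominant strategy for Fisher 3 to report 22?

Yes

Check each profile of the others' reports and compare truth against every alternative report.
Others report (30, 30): truth gives 22, best alternative gives 22.
Others report (27, 30): truth gives 20, best alternative gives 20.
Others report (30, 27): truth gives 20, best alternative gives 20.
Others report (27, 27): truth gives 17, best alternative gives 17.
Others report (22, 30): truth gives 15, best alternative gives 15.
Others report (30, 22): truth gives 15, best alternative gives 15.
(Remaining 10 profiles checked similarly; truth is weakly best in each.)
In every case the truthful report is at least as good as any alternative, so it is a dominant strategy.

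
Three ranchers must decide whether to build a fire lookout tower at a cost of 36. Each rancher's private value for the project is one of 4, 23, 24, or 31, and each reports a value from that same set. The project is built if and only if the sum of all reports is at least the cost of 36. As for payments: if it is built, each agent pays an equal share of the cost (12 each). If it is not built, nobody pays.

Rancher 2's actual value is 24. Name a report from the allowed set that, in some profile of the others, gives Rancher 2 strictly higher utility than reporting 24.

31

Suppose Rancher 1 reports 4 and Rancher 3 reports 4.
Report 24: project not built, utility 0.
Report 31: project built, pays 12, utility 24 - 12 = 12.
So reporting 31 beats truth here (12 > 0).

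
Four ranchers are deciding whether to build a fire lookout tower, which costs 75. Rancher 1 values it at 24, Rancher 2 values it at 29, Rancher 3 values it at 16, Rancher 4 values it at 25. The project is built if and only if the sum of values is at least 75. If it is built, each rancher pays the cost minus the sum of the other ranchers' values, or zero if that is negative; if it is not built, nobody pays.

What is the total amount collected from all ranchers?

Total value 94 ≥ cost 75, so it is built.
Rancher 1: others sum to 70; max(0, 75 - 70) = 5.
Rancher 2: others sum to 65; max(0, 75 - 65) = 10.
Rancher 3: others sum to 78; max(0, 75 - 78) = 0.
Rancher 4: others sum to 69; max(0, 75 - 69) = 6.
Total collected = 5 + 10 + 0 + 6 = 21.

21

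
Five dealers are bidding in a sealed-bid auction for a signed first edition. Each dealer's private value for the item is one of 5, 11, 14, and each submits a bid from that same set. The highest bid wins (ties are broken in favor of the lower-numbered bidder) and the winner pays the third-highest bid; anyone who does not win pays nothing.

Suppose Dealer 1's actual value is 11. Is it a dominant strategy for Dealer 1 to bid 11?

Consider the case where Dealer 2 bids 5, Dealer 3 bids 5, Dealer 4 bids 5 and Dealer 5 bids 14.
Truthful bid 11: loses, pays 0, utility 0.
Bid 14 instead: wins, pays 5, utility 11 - 5 = 6.
Since 6 > 0, bidding 14 is strictly better here, so truthful bidding is not dominant.

No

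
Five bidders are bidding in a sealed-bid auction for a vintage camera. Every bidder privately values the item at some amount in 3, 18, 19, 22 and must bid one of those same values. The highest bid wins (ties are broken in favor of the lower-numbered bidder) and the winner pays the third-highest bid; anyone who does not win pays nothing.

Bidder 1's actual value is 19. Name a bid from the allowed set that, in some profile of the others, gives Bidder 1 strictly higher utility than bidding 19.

Suppose Bidder 2 bids 3, Bidder 3 bids 3, Bidder 4 bids 3 and Bidder 5 bids 22.
Bid 19: loses, pays 0, utility 0.
Bid 22: wins, pays 3, utility 19 - 3 = 16.
So bidding 22 beats truth here (16 > 0).

22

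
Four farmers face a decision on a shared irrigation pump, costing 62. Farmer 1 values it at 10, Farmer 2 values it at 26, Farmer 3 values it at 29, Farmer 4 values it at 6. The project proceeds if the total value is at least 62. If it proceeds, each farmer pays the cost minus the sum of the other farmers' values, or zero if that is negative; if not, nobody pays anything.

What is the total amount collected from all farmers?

38

Total value 71 ≥ cost 62, so it is built.
Farmer 1: others sum to 61; max(0, 62 - 61) = 1.
Farmer 2: others sum to 45; max(0, 62 - 45) = 17.
Farmer 3: others sum to 42; max(0, 62 - 42) = 20.
Farmer 4: others sum to 65; max(0, 62 - 65) = 0.
Total collected = 1 + 17 + 20 + 0 = 38.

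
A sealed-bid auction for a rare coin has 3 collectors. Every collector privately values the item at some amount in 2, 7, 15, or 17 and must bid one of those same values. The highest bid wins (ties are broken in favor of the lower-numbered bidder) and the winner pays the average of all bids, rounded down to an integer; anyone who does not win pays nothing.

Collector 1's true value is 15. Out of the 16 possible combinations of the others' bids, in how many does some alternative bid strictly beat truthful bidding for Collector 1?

Others bid (2, 2): truth gives 9; bid 2 gives 13 > 9. Violating.
Others bid (2, 7): truth gives 7; bid 7 gives 10 > 7. Violating.
Others bid (2, 17): truth gives 0; bid 17 gives 3 > 0. Violating.
Others bid (7, 2): truth gives 7; bid 7 gives 10 > 7. Violating.
Others bid (2, 15): truth gives 5; no alternative beats it.
Others bid (7, 15): truth gives 3; no alternative beats it.
(Checking all 16 profiles: 8 have a profitable deviation, 8 do not.)

8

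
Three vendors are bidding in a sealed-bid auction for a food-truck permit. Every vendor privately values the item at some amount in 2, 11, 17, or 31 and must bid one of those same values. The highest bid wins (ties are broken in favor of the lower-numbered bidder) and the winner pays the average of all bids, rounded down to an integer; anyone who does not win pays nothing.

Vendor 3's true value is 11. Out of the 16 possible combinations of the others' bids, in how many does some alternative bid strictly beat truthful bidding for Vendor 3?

Others bid (2, 11): truth gives 0; bid 17 gives 1 > 0. Violating.
Others bid (11, 2): truth gives 0; bid 17 gives 1 > 0. Violating.
Others bid (2, 2): truth gives 6; no alternative beats it.
Others bid (2, 17): truth gives 0; no alternative beats it.
(Checking all 16 profiles: 2 have a profitable deviation, 14 do not.)

2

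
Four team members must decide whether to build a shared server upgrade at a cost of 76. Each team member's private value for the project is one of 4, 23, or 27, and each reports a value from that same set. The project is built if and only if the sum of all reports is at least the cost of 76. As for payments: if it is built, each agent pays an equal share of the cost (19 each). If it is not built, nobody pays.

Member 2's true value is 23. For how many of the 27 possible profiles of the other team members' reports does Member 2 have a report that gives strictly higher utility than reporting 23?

3

Others report (4, 23, 23): truth gives 0; report 27 gives 4 > 0. Violating.
Others report (23, 4, 23): truth gives 0; report 27 gives 4 > 0. Violating.
Others report (23, 23, 4): truth gives 0; report 27 gives 4 > 0. Violating.
Others report (4, 4, 4): truth gives 0; no alternative beats it.
Others report (4, 4, 23): truth gives 0; no alternative beats it.
(Checking all 27 profiles: 3 have a profitable deviation, 24 do not.)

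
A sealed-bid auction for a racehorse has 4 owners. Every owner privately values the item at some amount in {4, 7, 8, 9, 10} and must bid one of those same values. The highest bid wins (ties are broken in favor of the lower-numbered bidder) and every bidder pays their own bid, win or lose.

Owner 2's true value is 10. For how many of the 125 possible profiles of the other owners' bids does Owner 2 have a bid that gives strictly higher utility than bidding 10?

Others bid (4, 4, 4): truth gives 0; bid 7 gives 3 > 0. Violating.
Others bid (4, 4, 7): truth gives 0; bid 7 gives 3 > 0. Violating.
Others bid (4, 4, 8): truth gives 0; bid 8 gives 2 > 0. Violating.
Others bid (4, 4, 9): truth gives 0; bid 9 gives 1 > 0. Violating.
Others bid (4, 4, 10): truth gives 0; no alternative beats it.
Others bid (4, 7, 10): truth gives 0; no alternative beats it.
(Checking all 125 profiles: 73 have a profitable deviation, 52 do not.)

73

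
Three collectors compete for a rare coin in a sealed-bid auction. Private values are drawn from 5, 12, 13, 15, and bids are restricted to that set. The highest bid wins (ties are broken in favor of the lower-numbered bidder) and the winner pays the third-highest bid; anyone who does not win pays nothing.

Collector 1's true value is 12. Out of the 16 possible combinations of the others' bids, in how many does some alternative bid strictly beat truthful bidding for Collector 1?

4

Others bid (5, 13): truth gives 0; bid 13 gives 7 > 0. Violating.
Others bid (5, 15): truth gives 0; bid 15 gives 7 > 0. Violating.
Others bid (13, 5): truth gives 0; bid 13 gives 7 > 0. Violating.
Others bid (15, 5): truth gives 0; bid 15 gives 7 > 0. Violating.
Others bid (5, 5): truth gives 7; no alternative beats it.
Others bid (5, 12): truth gives 7; no alternative beats it.
(Checking all 16 profiles: 4 have a profitable deviation, 12 do not.)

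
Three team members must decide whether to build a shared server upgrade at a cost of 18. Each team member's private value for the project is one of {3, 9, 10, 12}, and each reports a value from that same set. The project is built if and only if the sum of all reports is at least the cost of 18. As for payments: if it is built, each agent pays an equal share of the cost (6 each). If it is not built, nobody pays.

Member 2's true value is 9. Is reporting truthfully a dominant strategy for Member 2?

Consider the case where Member 1 reports 3 and Member 3 reports 3.
Truthful report 9: project not built, utility 0.
Report 12 instead: project built, pays 6, utility 9 - 6 = 3.
Since 3 > 0, reporting 12 is strictly better here, so truthful reporting is not dominant.

No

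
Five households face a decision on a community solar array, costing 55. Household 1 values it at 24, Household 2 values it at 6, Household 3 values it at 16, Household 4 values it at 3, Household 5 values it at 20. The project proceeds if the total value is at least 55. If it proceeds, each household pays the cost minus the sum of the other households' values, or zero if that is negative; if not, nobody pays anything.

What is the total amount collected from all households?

Total value 69 ≥ cost 55, so it is built.
Household 1: others sum to 45; max(0, 55 - 45) = 10.
Household 2: others sum to 63; max(0, 55 - 63) = 0.
Household 3: others sum to 53; max(0, 55 - 53) = 2.
Household 4: others sum to 66; max(0, 55 - 66) = 0.
Household 5: others sum to 49; max(0, 55 - 49) = 6.
Total collected = 10 + 0 + 2 + 0 + 6 = 18.

18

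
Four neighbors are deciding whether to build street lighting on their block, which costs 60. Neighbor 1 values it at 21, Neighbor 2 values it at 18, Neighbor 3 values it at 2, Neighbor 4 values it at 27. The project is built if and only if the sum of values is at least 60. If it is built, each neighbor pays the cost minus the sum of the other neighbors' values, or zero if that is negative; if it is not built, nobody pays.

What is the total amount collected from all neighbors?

42

Total value 68 ≥ cost 60, so it is built.
Neighbor 1: others sum to 47; max(0, 60 - 47) = 13.
Neighbor 2: others sum to 50; max(0, 60 - 50) = 10.
Neighbor 3: others sum to 66; max(0, 60 - 66) = 0.
Neighbor 4: others sum to 41; max(0, 60 - 41) = 19.
Total collected = 13 + 10 + 0 + 19 = 42.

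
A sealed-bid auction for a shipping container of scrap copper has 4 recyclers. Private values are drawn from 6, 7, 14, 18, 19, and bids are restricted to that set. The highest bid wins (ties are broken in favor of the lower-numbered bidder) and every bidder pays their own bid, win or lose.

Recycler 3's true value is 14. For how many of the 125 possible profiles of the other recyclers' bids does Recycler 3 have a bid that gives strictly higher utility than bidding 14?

115

Others bid (6, 6, 6): truth gives 0; bid 7 gives 7 > 0. Violating.
Others bid (6, 6, 7): truth gives 0; bid 7 gives 7 > 0. Violating.
Others bid (6, 6, 18): truth gives -14; bid 18 gives -4 > -14. Violating.
Others bid (6, 6, 19): truth gives -14; bid 19 gives -5 > -14. Violating.
Others bid (6, 6, 14): truth gives 0; no alternative beats it.
Others bid (6, 7, 6): truth gives 0; no alternative beats it.
(Checking all 125 profiles: 115 have a profitable deviation, 10 do not.)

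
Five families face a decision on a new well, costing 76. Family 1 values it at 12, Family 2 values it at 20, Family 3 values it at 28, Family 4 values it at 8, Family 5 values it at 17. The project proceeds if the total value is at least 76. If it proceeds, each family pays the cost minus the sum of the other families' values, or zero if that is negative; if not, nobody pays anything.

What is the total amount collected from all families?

41

Total value 85 ≥ cost 76, so it is built.
Family 1: others sum to 73; max(0, 76 - 73) = 3.
Family 2: others sum to 65; max(0, 76 - 65) = 11.
Family 3: others sum to 57; max(0, 76 - 57) = 19.
Family 4: others sum to 77; max(0, 76 - 77) = 0.
Family 5: others sum to 68; max(0, 76 - 68) = 8.
Total collected = 3 + 11 + 19 + 0 + 8 = 41.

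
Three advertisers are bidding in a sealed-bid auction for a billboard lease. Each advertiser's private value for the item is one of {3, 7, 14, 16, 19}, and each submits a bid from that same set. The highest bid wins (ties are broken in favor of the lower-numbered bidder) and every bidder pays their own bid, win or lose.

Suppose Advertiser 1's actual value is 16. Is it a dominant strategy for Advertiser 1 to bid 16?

Consider the case where Advertiser 2 bids 3 and Advertiser 3 bids 3.
Truthful bid 16: wins, pays 16, utility 16 - 16 = 0.
Bid 3 instead: wins, pays 3, utility 16 - 3 = 13.
Since 13 > 0, bidding 3 is strictly better here, so truthful bidding is not dominant.

No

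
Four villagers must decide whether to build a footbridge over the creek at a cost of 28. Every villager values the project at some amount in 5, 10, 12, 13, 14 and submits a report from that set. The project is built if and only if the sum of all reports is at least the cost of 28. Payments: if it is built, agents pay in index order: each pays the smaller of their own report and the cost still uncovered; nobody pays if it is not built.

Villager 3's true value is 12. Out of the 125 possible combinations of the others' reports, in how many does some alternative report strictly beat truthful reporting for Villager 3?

59

Others report (5, 5, 10): truth gives 0; report 10 gives 2 > 0. Violating.
Others report (5, 5, 12): truth gives 0; report 10 gives 2 > 0. Violating.
Others report (5, 5, 13): truth gives 0; report 5 gives 7 > 0. Violating.
Others report (5, 5, 14): truth gives 0; report 5 gives 7 > 0. Violating.
Others report (5, 5, 5): truth gives 0; no alternative beats it.
Others report (10, 13, 5): truth gives 7; no alternative beats it.
(Checking all 125 profiles: 59 have a profitable deviation, 66 do not.)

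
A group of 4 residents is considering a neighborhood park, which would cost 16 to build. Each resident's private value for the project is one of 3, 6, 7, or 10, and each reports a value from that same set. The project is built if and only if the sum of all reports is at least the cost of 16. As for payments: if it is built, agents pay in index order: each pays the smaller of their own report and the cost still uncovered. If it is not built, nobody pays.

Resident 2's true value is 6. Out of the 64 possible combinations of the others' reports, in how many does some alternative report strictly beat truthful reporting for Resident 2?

Others report (3, 3, 7): truth gives 0; report 3 gives 3 > 0. Violating.
Others report (3, 3, 10): truth gives 0; report 3 gives 3 > 0. Violating.
Others report (3, 6, 6): truth gives 0; report 3 gives 3 > 0. Violating.
Others report (3, 6, 7): truth gives 0; report 3 gives 3 > 0. Violating.
Others report (3, 3, 3): truth gives 0; no alternative beats it.
Others report (3, 3, 6): truth gives 0; no alternative beats it.
(Checking all 64 profiles: 60 have a profitable deviation, 4 do not.)

60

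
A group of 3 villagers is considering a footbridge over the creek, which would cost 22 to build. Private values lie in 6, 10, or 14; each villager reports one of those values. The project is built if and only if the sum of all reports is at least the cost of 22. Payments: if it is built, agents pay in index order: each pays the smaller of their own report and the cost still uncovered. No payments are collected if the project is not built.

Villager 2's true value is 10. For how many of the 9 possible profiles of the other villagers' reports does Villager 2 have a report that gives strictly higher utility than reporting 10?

8

Others report (6, 10): truth gives 0; report 6 gives 4 > 0. Violating.
Others report (6, 14): truth gives 0; report 6 gives 4 > 0. Violating.
Others report (10, 6): truth gives 0; report 6 gives 4 > 0. Violating.
Others report (10, 10): truth gives 0; report 6 gives 4 > 0. Violating.
Others report (6, 6): truth gives 0; no alternative beats it.
(Checking all 9 profiles: 8 have a profitable deviation, 1 does not.)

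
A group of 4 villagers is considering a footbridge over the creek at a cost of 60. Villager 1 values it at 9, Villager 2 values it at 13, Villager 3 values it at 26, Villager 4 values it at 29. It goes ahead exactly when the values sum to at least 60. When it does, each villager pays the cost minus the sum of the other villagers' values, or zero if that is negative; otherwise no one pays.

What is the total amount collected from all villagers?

Total value 77 ≥ cost 60, so it is built.
Villager 1: others sum to 68; max(0, 60 - 68) = 0.
Villager 2: others sum to 64; max(0, 60 - 64) = 0.
Villager 3: others sum to 51; max(0, 60 - 51) = 9.
Villager 4: others sum to 48; max(0, 60 - 48) = 12.
Total collected = 0 + 0 + 9 + 12 = 21.

21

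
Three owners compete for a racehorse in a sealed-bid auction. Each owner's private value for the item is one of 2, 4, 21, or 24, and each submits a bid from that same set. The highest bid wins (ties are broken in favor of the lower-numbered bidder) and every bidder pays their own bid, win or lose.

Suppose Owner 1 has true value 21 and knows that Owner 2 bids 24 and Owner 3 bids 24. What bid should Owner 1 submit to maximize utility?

Bid 2: loses but pays 2, utility -2.
Bid 4: loses but pays 4, utility -4.
Bid 21: loses but pays 21, utility -21.
Bid 24: wins, pays 24, utility 21 - 24 = -3.
The best choice is 2 with utility -2.

2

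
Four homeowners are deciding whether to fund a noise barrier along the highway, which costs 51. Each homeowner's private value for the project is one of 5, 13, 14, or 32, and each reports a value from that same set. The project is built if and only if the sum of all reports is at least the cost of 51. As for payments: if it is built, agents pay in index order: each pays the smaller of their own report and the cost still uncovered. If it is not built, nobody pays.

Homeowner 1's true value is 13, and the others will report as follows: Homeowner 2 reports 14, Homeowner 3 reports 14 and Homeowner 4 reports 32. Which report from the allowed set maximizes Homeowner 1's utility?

Report 5: project built, pays 5, utility 13 - 5 = 8.
Report 13: project built, pays 13, utility 13 - 13 = 0.
Report 14: project built, pays 14, utility 13 - 14 = -1.
Report 32: project built, pays 32, utility 13 - 32 = -19.
The best choice is 5 with utility 8.

5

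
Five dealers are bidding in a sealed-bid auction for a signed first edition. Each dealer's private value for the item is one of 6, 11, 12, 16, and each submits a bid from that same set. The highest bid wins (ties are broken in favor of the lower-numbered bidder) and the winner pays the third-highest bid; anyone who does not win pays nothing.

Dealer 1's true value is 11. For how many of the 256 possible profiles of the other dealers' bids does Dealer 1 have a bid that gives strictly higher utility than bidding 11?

8

Others bid (6, 6, 6, 12): truth gives 0; bid 12 gives 5 > 0. Violating.
Others bid (6, 6, 6, 16): truth gives 0; bid 16 gives 5 > 0. Violating.
Others bid (6, 6, 12, 6): truth gives 0; bid 12 gives 5 > 0. Violating.
Others bid (6, 6, 16, 6): truth gives 0; bid 16 gives 5 > 0. Violating.
Others bid (6, 6, 6, 6): truth gives 5; no alternative beats it.
Others bid (6, 6, 6, 11): truth gives 5; no alternative beats it.
(Checking all 256 profiles: 8 have a profitable deviation, 248 do not.)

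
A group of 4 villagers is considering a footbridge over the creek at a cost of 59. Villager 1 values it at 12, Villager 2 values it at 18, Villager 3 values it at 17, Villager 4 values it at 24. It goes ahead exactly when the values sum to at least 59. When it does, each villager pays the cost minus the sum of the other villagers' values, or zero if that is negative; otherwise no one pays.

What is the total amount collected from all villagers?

23

Total value 71 ≥ cost 59, so it is built.
Villager 1: others sum to 59; max(0, 59 - 59) = 0.
Villager 2: others sum to 53; max(0, 59 - 53) = 6.
Villager 3: others sum to 54; max(0, 59 - 54) = 5.
Villager 4: others sum to 47; max(0, 59 - 47) = 12.
Total collected = 0 + 6 + 5 + 12 = 23.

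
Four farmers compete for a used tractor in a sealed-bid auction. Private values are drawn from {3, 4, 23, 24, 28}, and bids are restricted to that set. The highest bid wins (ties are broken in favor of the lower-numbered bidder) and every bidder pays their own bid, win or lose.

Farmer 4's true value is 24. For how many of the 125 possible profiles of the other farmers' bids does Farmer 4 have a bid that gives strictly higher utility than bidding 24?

106

Others bid (3, 3, 3): truth gives 0; bid 4 gives 20 > 0. Violating.
Others bid (3, 3, 4): truth gives 0; bid 23 gives 1 > 0. Violating.
Others bid (3, 3, 24): truth gives -24; bid 3 gives -3 > -24. Violating.
Others bid (3, 3, 28): truth gives -24; bid 3 gives -3 > -24. Violating.
Others bid (3, 3, 23): truth gives 0; no alternative beats it.
Others bid (3, 4, 23): truth gives 0; no alternative beats it.
(Checking all 125 profiles: 106 have a profitable deviation, 19 do not.)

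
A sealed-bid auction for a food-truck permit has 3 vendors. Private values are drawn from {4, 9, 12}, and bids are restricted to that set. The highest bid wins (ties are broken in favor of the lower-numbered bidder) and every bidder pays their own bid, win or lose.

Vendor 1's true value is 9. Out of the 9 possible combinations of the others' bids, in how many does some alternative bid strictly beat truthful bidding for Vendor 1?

6

Others bid (4, 4): truth gives 0; bid 4 gives 5 > 0. Violating.
Others bid (4, 12): truth gives -9; bid 12 gives -3 > -9. Violating.
Others bid (9, 12): truth gives -9; bid 12 gives -3 > -9. Violating.
Others bid (12, 4): truth gives -9; bid 12 gives -3 > -9. Violating.
Others bid (4, 9): truth gives 0; no alternative beats it.
Others bid (9, 4): truth gives 0; no alternative beats it.
(Checking all 9 profiles: 6 have a profitable deviation, 3 do not.)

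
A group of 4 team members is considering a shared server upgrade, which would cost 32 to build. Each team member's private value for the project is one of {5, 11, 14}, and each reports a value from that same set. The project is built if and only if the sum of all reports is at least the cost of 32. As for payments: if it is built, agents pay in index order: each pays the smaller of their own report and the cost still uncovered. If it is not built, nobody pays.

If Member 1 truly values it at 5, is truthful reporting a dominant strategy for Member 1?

Check each profile of the others' reports and compare truth against every alternative report.
Others report (5, 5, 11): truth gives 0, best alternative gives -6.
Others report (5, 5, 14): truth gives 0, best alternative gives -6.
Others report (5, 11, 5): truth gives 0, best alternative gives -6.
Others report (5, 11, 11): truth gives 0, best alternative gives -6.
Others report (5, 11, 14): truth gives 0, best alternative gives -6.
Others report (5, 14, 5): truth gives 0, best alternative gives -6.
(Remaining 21 profiles checked similarly; truth is weakly best in each.)
In every case the truthful report is at least as good as any alternative, so it is a dominant strategy.

Yes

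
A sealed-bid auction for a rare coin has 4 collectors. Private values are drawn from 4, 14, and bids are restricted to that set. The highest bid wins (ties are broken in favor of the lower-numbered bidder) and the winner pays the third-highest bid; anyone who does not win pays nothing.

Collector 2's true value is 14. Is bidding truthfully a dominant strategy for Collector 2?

Check each profile of the others' bids and compare truth against every alternative bid.
Others bid (4, 4, 4): truth gives 10, best alternative gives 0.
Others bid (4, 4, 14): truth gives 10, best alternative gives 0.
Others bid (4, 14, 4): truth gives 10, best alternative gives 0.
Others bid (4, 14, 14): truth gives 0, best alternative gives 0.
Others bid (14, 4, 4): truth gives 0, best alternative gives 0.
Others bid (14, 4, 14): truth gives 0, best alternative gives 0.
(Remaining 2 profiles checked similarly; truth is weakly best in each.)
In every case the truthful bid is at least as good as any alternative, so it is a dominant strategy.

Yes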